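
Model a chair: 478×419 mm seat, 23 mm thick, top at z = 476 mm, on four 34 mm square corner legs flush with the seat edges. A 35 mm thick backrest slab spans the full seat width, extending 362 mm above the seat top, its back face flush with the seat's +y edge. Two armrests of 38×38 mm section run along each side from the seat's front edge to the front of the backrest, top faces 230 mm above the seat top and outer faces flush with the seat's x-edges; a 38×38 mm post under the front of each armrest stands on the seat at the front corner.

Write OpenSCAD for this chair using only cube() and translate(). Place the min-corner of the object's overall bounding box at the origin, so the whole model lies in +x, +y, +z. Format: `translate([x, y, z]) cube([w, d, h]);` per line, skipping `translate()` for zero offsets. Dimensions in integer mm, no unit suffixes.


// leg_h = 476 - 23 = 453
// arm post h = 230 - 38 = 192
translate([0, 0, 453]) cube([478, 419, 23]);
cube([34, 34, 453]);
translate([444, 0, 0]) cube([34, 34, 453]);
translate([0, 385, 0]) cube([34, 34, 453]);
translate([444, 385, 0]) cube([34, 34, 453]);
translate([0, 384, 476]) cube([478, 35, 362]);
translate([0, 0, 668]) cube([38, 384, 38]);
translate([440, 0, 668]) cube([38, 384, 38]);
translate([0, 0, 476]) cube([38, 38, 192]);
translate([440, 0, 476]) cube([38, 38, 192]);


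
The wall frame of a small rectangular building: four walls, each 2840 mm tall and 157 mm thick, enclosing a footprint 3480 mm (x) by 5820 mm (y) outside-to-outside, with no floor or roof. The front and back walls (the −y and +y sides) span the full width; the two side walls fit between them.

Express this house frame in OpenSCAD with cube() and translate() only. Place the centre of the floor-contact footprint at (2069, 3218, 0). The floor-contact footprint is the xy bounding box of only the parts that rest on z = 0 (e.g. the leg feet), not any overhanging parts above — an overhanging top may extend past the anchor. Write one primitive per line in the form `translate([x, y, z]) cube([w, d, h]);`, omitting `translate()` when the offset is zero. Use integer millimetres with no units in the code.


translate([329, 308, 0]) cube([3480, 157, 2840]);
translate([329, 5971, 0]) cube([3480, 157, 2840]);
translate([329, 465, 0]) cube([157, 5506, 2840]);
translate([3652, 465, 0]) cube([157, 5506, 2840]);


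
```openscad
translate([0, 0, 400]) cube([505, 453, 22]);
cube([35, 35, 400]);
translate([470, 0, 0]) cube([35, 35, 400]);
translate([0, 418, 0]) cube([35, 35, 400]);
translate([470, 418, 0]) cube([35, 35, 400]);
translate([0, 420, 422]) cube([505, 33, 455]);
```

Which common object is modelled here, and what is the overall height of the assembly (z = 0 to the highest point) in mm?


A chair. The overall height is 877 mm.

A slab on four corner posts with a tall panel at the back — a chair. The seat slab sits at z = 400 with thickness 22, and the 455 mm backrest starts at the seat top, so the overall height is 400 + 22 + 455 = 877 mm.


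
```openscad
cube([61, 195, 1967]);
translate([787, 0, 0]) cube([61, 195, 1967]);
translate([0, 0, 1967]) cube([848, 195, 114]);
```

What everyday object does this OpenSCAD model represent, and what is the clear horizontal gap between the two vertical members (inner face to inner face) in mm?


A door frame. The clear opening width is 726 mm.

Two 1967 mm tall posts with a header on top — a door frame. The left jamb is 61 mm wide at x = 0; the right jamb starts at x = 787. The clear opening is 787 − 61 = 726 mm.


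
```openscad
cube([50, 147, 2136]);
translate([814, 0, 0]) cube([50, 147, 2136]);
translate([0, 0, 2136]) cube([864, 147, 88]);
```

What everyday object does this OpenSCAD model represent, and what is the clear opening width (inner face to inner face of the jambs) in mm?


A door frame. The clear opening width is 764 mm.

Two 2136 mm tall posts with a header on top — a door frame. The left jamb is 50 mm wide at x = 0; the right jamb starts at x = 814. The clear opening is 814 − 50 = 764 mm.


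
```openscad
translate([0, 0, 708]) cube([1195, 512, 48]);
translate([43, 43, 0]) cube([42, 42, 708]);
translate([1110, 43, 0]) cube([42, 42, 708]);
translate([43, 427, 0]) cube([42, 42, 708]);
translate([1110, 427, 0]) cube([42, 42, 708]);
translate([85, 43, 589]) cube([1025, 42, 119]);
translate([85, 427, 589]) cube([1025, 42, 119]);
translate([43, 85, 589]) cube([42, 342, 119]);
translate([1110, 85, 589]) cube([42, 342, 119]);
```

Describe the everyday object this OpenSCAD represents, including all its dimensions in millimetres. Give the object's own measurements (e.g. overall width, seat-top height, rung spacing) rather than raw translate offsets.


A table: top 1195 mm (x) × 512 mm (y), 48 mm thick, upper face at z = 756 mm, on four 42×42 mm square legs, each inset 43 mm from the nearest pair of top edges from z = 0 to the bottom of the top. Four apron rails, 42 mm thick and 119 mm tall, run between adjacent legs with their top edges flush with the underside of the top and their outer faces flush with the legs' outer faces.


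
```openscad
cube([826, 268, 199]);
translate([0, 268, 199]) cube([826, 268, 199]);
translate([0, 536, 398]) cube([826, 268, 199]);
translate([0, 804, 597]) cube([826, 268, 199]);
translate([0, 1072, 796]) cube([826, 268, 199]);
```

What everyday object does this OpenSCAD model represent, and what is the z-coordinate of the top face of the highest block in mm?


A staircase. The total rise is 995 mm.

5 identical blocks, each offset up and back from the previous — a staircase. Each step is 199 mm tall and there are 5 of them, so the total rise is 5 × 199 = 995 mm.


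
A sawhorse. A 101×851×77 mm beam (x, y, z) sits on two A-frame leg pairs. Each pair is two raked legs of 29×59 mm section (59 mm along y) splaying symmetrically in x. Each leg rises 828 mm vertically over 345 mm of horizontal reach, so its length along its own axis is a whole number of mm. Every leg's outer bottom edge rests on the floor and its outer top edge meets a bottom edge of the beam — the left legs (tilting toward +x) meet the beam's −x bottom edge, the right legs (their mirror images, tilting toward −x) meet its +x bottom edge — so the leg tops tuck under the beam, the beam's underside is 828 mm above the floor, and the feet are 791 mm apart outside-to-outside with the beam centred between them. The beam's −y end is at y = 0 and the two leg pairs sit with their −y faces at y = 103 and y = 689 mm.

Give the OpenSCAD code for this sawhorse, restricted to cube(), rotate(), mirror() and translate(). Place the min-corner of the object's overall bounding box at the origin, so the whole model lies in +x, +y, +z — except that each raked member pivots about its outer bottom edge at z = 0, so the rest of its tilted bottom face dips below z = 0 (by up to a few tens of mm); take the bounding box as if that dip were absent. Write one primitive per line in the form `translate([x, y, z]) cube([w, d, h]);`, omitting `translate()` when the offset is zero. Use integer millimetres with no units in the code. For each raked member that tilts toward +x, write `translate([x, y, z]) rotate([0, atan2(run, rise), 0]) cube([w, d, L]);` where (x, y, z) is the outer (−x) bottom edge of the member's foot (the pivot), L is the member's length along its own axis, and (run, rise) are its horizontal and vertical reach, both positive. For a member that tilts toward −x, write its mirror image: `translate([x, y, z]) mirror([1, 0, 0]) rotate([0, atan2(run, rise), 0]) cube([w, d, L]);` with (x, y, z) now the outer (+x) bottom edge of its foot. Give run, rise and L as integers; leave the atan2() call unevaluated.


// leg length = √(345² + 828²) = 897
// right-leg outer foot x = 2·345 + 101 = 791
// beam min-corner = (345, 0, 828)
translate([345, 0, 828]) cube([101, 851, 77]);
translate([0, 103, 0]) rotate([0, atan2(345, 828), 0]) cube([29, 59, 897]);
translate([791, 103, 0]) mirror([1, 0, 0]) rotate([0, atan2(345, 828), 0]) cube([29, 59, 897]);
translate([0, 689, 0]) rotate([0, atan2(345, 828), 0]) cube([29, 59, 897]);
translate([791, 689, 0]) mirror([1, 0, 0]) rotate([0, atan2(345, 828), 0]) cube([29, 59, 897]);


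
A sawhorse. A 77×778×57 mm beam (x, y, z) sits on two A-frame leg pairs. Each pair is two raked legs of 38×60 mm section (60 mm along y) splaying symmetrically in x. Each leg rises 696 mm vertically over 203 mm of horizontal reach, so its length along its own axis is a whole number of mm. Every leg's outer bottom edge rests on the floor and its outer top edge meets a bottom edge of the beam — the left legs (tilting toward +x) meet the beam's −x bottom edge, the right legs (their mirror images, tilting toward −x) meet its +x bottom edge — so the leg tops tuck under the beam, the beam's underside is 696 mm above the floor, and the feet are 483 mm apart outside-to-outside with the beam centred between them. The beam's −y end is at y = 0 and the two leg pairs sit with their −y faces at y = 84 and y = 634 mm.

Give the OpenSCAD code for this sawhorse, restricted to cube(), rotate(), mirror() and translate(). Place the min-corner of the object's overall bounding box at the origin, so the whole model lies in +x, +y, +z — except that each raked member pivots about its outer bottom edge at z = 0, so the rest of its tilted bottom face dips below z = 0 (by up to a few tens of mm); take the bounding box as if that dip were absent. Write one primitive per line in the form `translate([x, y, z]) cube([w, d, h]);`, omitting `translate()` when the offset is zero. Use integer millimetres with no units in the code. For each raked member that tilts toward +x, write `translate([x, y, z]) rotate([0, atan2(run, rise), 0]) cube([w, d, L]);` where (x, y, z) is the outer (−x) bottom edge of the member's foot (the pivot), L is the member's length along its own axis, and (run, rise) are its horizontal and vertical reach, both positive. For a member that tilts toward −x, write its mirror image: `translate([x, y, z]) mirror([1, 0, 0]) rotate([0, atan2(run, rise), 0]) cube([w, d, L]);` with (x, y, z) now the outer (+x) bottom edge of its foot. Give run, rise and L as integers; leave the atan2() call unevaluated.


translate([203, 0, 696]) cube([77, 778, 57]);
translate([0, 84, 0]) rotate([0, atan2(203, 696), 0]) cube([38, 60, 725]);
translate([483, 84, 0]) mirror([1, 0, 0]) rotate([0, atan2(203, 696), 0]) cube([38, 60, 725]);
translate([0, 634, 0]) rotate([0, atan2(203, 696), 0]) cube([38, 60, 725]);
translate([483, 634, 0]) mirror([1, 0, 0]) rotate([0, atan2(203, 696), 0]) cube([38, 60, 725]);


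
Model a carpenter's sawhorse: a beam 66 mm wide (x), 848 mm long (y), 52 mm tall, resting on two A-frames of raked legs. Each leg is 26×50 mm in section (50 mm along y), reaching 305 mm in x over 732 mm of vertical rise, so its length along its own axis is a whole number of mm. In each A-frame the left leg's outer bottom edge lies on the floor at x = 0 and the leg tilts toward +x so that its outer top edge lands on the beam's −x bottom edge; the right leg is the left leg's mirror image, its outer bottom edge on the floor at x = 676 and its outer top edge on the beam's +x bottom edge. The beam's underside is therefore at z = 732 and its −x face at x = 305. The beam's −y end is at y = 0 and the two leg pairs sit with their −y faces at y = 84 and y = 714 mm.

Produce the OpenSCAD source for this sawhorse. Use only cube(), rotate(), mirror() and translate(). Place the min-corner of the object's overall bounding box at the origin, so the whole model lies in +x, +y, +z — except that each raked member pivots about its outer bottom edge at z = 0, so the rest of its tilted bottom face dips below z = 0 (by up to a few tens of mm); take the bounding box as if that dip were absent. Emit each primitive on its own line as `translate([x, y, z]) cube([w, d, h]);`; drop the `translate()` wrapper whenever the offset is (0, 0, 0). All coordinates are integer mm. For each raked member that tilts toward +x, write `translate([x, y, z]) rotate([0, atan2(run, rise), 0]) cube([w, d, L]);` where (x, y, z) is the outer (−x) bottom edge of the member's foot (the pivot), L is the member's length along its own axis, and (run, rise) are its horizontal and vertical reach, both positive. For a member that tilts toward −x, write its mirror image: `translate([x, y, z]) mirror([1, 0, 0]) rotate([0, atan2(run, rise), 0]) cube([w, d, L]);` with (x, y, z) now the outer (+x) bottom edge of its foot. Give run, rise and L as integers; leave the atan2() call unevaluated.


translate([305, 0, 732]) cube([66, 848, 52]);
translate([0, 84, 0]) rotate([0, atan2(305, 732), 0]) cube([26, 50, 793]);
translate([676, 84, 0]) mirror([1, 0, 0]) rotate([0, atan2(305, 732), 0]) cube([26, 50, 793]);
translate([0, 714, 0]) rotate([0, atan2(305, 732), 0]) cube([26, 50, 793]);
translate([676, 714, 0]) mirror([1, 0, 0]) rotate([0, atan2(305, 732), 0]) cube([26, 50, 793]);


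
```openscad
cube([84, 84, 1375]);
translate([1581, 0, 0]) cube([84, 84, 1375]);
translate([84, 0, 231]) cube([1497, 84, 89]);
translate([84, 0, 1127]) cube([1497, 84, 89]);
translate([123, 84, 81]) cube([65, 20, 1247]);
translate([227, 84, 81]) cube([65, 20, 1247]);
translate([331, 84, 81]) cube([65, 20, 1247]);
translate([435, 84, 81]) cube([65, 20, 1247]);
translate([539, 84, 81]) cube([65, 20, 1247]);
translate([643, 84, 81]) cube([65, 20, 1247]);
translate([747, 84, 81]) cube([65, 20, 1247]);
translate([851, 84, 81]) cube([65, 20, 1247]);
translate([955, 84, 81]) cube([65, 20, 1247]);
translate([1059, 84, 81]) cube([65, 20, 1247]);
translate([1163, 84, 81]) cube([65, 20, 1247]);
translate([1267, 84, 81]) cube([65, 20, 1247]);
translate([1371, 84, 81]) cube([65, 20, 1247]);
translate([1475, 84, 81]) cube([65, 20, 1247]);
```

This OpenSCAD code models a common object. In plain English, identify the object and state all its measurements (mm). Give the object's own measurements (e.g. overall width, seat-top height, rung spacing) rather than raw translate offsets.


A fence section. Two 84×84 mm posts, 1375 mm tall, stand on the floor with a clear span of 1497 mm between their inner faces. Two horizontal rails of 84×89 mm section span the gap between the posts with their undersides at z = 231 mm and z = 1127 mm, flush with the posts' −y face. 14 pickets, each 65 mm wide, 20 mm thick and 1247 mm tall, are fixed to the +y face of the rails with their bottoms at z = 81 mm, spaced across the span with a 39 mm gap after the −x post and between neighbouring pickets, with 41 mm left before the +x post.


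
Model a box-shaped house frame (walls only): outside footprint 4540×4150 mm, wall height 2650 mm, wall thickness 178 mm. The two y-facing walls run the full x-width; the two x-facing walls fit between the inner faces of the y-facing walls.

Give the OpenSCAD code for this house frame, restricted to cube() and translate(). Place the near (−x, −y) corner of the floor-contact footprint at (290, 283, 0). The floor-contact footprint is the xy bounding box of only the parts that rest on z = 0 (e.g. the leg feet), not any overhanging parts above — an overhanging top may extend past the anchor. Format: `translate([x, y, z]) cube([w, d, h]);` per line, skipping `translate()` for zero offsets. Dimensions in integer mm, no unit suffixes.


translate([290, 283, 0]) cube([4540, 178, 2650]);
translate([290, 4255, 0]) cube([4540, 178, 2650]);
translate([290, 461, 0]) cube([178, 3794, 2650]);
translate([4652, 461, 0]) cube([178, 3794, 2650]);


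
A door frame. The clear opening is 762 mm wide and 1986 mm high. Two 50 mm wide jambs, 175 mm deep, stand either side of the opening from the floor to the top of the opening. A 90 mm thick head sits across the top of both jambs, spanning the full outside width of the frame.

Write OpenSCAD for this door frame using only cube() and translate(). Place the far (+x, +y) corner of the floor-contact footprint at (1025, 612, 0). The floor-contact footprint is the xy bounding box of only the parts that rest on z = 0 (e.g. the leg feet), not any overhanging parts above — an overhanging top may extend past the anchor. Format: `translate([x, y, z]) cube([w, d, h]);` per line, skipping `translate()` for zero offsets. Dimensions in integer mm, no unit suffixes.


translate([163, 437, 0]) cube([50, 175, 1986]);
translate([975, 437, 0]) cube([50, 175, 1986]);
translate([163, 437, 1986]) cube([862, 175, 90]);


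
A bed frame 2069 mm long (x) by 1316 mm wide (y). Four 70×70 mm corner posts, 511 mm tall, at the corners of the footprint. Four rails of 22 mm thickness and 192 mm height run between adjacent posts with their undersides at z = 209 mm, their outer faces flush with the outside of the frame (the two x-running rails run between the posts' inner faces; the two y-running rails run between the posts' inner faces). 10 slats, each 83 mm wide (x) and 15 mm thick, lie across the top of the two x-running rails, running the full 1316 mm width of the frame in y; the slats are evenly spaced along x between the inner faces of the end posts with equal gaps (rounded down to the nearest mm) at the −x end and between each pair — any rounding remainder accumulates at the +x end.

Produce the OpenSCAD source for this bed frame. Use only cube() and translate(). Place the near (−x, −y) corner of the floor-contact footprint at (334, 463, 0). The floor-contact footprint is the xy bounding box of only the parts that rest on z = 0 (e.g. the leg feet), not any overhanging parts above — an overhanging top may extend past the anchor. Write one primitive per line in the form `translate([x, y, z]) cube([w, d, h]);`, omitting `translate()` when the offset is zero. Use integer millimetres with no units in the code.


translate([334, 463, 0]) cube([70, 70, 511]);
translate([334, 1709, 0]) cube([70, 70, 511]);
translate([2333, 463, 0]) cube([70, 70, 511]);
translate([2333, 1709, 0]) cube([70, 70, 511]);
translate([404, 463, 209]) cube([1929, 22, 192]);
translate([404, 1757, 209]) cube([1929, 22, 192]);
translate([334, 533, 209]) cube([22, 1176, 192]);
translate([2381, 533, 209]) cube([22, 1176, 192]);
translate([503, 463, 401]) cube([83, 1316, 15]);
translate([685, 463, 401]) cube([83, 1316, 15]);
translate([867, 463, 401]) cube([83, 1316, 15]);
translate([1049, 463, 401]) cube([83, 1316, 15]);
translate([1231, 463, 401]) cube([83, 1316, 15]);
translate([1413, 463, 401]) cube([83, 1316, 15]);
translate([1595, 463, 401]) cube([83, 1316, 15]);
translate([1777, 463, 401]) cube([83, 1316, 15]);
translate([1959, 463, 401]) cube([83, 1316, 15]);
translate([2141, 463, 401]) cube([83, 1316, 15]);


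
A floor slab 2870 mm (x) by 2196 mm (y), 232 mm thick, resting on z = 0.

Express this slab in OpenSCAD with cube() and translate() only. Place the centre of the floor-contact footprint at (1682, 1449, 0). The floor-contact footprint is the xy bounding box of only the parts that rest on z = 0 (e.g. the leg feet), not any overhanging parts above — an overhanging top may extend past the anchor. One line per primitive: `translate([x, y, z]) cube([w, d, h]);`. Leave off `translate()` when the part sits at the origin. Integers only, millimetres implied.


translate([247, 351, 0]) cube([2870, 2196, 232]);


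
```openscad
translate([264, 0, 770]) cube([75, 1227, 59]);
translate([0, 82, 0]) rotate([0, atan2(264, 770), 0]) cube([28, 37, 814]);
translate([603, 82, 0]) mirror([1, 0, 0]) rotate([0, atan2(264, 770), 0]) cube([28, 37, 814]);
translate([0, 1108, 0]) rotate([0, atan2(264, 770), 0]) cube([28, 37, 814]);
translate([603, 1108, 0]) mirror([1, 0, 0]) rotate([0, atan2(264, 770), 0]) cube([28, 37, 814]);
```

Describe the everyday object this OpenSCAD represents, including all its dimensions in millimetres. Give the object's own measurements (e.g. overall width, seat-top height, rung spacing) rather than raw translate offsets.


A sawhorse. A 75×1227×59 mm beam (x, y, z) sits on two A-frame leg pairs. Each pair is two raked legs of 28×37 mm section (37 mm along y) splaying symmetrically in x. Each leg rises 770 mm vertically over 264 mm of horizontal reach and is 814 mm long along its own axis. Every leg's outer bottom edge rests on the floor and its outer top edge meets a bottom edge of the beam — the left legs (tilting toward +x) meet the beam's −x bottom edge, the right legs (their mirror images, tilting toward −x) meet its +x bottom edge — so the leg tops tuck under the beam, the beam's underside is 770 mm above the floor, and the feet are 603 mm apart outside-to-outside with the beam centred between them. The two leg pairs are set in 82 mm from either end of the beam.


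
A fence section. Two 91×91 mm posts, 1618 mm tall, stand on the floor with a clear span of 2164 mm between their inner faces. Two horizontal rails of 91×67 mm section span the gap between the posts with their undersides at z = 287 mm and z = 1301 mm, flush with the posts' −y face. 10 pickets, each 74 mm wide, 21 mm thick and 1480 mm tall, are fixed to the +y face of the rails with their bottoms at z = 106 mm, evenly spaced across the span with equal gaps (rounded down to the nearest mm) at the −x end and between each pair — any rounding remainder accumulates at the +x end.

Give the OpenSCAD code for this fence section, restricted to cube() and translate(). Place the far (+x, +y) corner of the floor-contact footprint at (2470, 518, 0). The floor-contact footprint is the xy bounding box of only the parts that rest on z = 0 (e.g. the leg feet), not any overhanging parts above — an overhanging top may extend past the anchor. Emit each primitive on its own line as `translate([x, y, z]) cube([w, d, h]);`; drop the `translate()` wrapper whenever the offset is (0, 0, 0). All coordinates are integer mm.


translate([124, 427, 0]) cube([91, 91, 1618]);
translate([2379, 427, 0]) cube([91, 91, 1618]);
translate([215, 427, 287]) cube([2164, 91, 67]);
translate([215, 427, 1301]) cube([2164, 91, 67]);
translate([344, 518, 106]) cube([74, 21, 1480]);
translate([547, 518, 106]) cube([74, 21, 1480]);
translate([750, 518, 106]) cube([74, 21, 1480]);
translate([953, 518, 106]) cube([74, 21, 1480]);
translate([1156, 518, 106]) cube([74, 21, 1480]);
translate([1359, 518, 106]) cube([74, 21, 1480]);
translate([1562, 518, 106]) cube([74, 21, 1480]);
translate([1765, 518, 106]) cube([74, 21, 1480]);
translate([1968, 518, 106]) cube([74, 21, 1480]);
translate([2171, 518, 106]) cube([74, 21, 1480]);


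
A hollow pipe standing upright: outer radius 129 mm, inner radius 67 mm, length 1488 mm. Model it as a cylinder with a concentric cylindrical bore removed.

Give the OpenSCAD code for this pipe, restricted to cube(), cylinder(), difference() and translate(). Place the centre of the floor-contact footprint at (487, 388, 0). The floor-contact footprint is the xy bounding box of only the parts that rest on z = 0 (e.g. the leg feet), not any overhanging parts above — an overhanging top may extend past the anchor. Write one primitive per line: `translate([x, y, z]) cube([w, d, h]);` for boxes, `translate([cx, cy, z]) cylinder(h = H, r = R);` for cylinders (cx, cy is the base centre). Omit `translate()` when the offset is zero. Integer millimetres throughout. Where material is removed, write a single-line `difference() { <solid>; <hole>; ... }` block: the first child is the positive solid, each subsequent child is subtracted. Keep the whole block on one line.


difference() { translate([487, 388, 0]) cylinder(h = 1488, r = 129); translate([487, 388, 0]) cylinder(h = 1488, r = 67); }


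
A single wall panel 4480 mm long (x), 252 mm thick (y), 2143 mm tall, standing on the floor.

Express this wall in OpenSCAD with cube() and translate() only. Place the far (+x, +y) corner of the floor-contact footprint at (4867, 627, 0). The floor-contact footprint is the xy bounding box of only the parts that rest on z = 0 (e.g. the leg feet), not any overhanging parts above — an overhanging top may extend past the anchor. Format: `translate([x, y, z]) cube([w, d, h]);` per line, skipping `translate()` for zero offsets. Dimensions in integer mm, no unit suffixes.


translate([387, 375, 0]) cube([4480, 252, 2143]);


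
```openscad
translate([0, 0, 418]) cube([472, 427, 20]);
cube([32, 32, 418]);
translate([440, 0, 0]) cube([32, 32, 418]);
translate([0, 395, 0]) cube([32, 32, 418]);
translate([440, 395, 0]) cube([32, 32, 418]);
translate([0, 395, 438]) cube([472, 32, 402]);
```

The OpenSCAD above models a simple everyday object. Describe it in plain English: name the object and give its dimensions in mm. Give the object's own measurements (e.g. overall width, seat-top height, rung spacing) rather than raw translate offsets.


A chair. The seat is a 472×427×20 mm slab with its top at z = 438 mm, on four 32×32 mm corner legs (flush with the seat edges, standing on z = 0). A flat backrest 32 mm thick, 402 mm tall, spans the full seat width and rises from the seat top along its +y edge, rear face flush with the rear of the seat.


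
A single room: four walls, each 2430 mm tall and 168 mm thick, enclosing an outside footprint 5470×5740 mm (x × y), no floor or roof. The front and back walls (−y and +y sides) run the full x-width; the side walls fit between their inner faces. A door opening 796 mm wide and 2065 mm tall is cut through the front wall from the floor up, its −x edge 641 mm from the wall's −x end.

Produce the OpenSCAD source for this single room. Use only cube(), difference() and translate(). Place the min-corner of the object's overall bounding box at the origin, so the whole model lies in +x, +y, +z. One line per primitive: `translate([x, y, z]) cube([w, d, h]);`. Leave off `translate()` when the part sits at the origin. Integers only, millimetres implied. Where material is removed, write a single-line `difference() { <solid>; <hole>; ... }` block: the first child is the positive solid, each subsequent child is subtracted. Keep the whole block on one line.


difference() { cube([5470, 168, 2430]); translate([641, 0, 0]) cube([796, 168, 2065]); }
translate([0, 5572, 0]) cube([5470, 168, 2430]);
translate([0, 168, 0]) cube([168, 5404, 2430]);
translate([5302, 168, 0]) cube([168, 5404, 2430]);


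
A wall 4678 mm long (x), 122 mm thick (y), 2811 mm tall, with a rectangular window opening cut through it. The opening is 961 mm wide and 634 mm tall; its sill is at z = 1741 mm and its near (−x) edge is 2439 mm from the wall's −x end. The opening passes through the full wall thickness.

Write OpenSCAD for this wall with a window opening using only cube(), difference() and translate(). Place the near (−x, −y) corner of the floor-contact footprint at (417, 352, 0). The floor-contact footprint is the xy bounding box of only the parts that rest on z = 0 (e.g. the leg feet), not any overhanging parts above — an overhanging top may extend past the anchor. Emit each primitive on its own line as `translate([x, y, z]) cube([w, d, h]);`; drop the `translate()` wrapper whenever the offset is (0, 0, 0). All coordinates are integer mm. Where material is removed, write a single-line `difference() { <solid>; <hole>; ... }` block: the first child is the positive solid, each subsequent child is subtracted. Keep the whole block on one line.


difference() { translate([417, 352, 0]) cube([4678, 122, 2811]); translate([2856, 352, 1741]) cube([961, 122, 634]); }


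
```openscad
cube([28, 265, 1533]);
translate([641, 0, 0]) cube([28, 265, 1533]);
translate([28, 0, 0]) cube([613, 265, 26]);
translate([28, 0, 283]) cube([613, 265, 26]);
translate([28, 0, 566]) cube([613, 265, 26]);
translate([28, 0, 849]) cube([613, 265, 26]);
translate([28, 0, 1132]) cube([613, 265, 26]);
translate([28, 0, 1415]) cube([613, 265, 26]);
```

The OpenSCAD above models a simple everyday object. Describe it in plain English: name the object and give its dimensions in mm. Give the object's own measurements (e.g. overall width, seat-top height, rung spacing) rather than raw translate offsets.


An open bookshelf. Two side panels, each 28 mm thick, 265 mm deep and 1533 mm tall, stand 669 mm apart (outside-to-outside). Between them sit 6 shelves, each 26 mm thick and 265 mm deep, spanning the full gap between the sides. The bottom shelf rests on the floor (its underside at z = 0) and the clear gap between one shelf's top and the next shelf's underside is 257 mm.


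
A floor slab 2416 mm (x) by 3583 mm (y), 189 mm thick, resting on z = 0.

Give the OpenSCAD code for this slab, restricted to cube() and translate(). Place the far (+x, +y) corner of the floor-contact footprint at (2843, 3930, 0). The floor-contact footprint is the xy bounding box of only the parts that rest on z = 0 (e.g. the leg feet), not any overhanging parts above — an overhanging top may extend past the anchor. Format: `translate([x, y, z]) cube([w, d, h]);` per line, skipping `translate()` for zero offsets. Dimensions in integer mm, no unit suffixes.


translate([427, 347, 0]) cube([2416, 3583, 189]);


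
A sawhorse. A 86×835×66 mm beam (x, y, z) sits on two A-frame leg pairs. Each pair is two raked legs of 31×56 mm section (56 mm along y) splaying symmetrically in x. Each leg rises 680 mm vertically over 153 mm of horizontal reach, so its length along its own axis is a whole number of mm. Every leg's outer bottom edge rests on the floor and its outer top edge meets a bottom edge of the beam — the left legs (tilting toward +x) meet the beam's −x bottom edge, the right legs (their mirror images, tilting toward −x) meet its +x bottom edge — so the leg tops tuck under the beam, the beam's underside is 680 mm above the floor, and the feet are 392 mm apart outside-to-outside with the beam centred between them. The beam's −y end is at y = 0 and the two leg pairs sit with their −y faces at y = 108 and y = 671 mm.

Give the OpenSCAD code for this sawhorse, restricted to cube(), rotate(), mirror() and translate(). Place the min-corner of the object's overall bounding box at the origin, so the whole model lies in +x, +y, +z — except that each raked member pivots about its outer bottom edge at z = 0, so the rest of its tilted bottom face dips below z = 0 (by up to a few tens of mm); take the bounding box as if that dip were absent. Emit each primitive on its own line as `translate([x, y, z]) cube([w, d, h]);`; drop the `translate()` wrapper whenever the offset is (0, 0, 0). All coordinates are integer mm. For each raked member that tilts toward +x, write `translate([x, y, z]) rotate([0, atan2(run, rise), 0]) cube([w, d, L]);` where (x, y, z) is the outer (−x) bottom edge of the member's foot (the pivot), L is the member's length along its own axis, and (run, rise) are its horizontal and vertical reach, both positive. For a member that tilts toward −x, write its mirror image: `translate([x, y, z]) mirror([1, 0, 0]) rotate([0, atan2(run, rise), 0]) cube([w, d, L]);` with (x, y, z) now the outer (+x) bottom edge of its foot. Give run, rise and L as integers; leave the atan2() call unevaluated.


translate([153, 0, 680]) cube([86, 835, 66]);
translate([0, 108, 0]) rotate([0, atan2(153, 680), 0]) cube([31, 56, 697]);
translate([392, 108, 0]) mirror([1, 0, 0]) rotate([0, atan2(153, 680), 0]) cube([31, 56, 697]);
translate([0, 671, 0]) rotate([0, atan2(153, 680), 0]) cube([31, 56, 697]);
translate([392, 671, 0]) mirror([1, 0, 0]) rotate([0, atan2(153, 680), 0]) cube([31, 56, 697]);


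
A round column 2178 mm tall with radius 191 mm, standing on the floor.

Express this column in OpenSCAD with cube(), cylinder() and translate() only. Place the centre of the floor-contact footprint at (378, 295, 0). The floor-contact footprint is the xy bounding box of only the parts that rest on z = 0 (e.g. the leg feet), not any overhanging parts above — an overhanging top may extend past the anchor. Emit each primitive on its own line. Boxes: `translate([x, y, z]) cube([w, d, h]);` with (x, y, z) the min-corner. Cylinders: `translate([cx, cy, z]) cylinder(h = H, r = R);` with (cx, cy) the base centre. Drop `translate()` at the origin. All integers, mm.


translate([378, 295, 0]) cylinder(h = 2178, r = 191);


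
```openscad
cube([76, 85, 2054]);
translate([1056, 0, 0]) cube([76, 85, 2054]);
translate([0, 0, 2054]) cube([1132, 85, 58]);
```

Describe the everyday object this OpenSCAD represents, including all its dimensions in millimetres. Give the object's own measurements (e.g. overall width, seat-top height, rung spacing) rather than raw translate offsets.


A door frame. The clear opening is 980 mm wide and 2054 mm high. Two 76 mm wide jambs, 85 mm deep, stand either side of the opening from the floor to the top of the opening. A 58 mm thick head sits across the top of both jambs, spanning the full outside width of the frame.


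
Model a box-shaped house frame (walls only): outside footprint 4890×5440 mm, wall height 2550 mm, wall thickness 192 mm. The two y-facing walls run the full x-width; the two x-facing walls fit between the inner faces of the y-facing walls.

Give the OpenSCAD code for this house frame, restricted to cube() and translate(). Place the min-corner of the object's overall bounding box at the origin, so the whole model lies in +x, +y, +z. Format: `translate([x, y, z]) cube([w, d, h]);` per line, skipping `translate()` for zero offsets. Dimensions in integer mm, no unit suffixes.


cube([4890, 192, 2550]);
translate([0, 5248, 0]) cube([4890, 192, 2550]);
translate([0, 192, 0]) cube([192, 5056, 2550]);
translate([4698, 192, 0]) cube([192, 5056, 2550]);


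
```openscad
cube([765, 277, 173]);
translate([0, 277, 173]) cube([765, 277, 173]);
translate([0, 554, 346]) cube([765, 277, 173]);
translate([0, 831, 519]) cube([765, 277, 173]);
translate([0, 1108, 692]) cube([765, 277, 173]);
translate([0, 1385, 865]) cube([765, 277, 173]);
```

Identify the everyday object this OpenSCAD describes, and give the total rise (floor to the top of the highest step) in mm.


A staircase. The total rise is 1038 mm.

6 identical blocks, each offset up and back from the previous — a staircase. Each step is 173 mm tall and there are 6 of them, so the total rise is 6 × 173 = 1038 mm.


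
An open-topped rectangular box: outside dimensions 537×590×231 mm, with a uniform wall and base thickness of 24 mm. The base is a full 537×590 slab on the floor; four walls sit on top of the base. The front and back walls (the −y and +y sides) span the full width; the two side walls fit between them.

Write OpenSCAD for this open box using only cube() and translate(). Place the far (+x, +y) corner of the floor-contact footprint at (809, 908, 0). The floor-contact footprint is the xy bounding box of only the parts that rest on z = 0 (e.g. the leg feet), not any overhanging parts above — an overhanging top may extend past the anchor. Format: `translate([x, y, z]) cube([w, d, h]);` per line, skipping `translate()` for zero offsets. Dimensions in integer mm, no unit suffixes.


translate([272, 318, 0]) cube([537, 590, 24]);
translate([272, 318, 24]) cube([537, 24, 207]);
translate([272, 884, 24]) cube([537, 24, 207]);
translate([272, 342, 24]) cube([24, 542, 207]);
translate([785, 342, 24]) cube([24, 542, 207]);


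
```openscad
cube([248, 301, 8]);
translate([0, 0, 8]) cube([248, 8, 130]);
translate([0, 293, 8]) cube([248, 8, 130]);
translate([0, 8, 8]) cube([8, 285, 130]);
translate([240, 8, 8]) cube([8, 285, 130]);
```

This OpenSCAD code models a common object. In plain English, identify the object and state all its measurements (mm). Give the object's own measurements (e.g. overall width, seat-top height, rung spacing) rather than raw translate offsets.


An open-topped rectangular box: outside dimensions 248×301×138 mm, with a uniform wall and base thickness of 8 mm. The base is a full 248×301 slab on the floor; four walls sit on top of the base. The front and back walls (the −y and +y sides) span the full width; the two side walls fit between them.


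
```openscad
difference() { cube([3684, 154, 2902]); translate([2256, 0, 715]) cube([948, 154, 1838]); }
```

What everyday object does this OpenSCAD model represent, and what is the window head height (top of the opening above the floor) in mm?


A wall with a window opening. The window head height is 2553 mm.

A wall with a rectangular opening subtracted — a window. Sill at z = 715, opening 1838 mm tall, so the head is at 715 + 1838 = 2553 mm.


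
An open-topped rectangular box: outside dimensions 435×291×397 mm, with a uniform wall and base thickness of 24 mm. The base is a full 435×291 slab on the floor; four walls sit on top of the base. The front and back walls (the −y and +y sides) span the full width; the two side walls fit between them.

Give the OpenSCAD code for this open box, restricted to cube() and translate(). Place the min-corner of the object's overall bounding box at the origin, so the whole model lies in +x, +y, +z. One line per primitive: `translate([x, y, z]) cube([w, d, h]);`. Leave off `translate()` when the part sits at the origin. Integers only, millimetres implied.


cube([435, 291, 24]);
translate([0, 0, 24]) cube([435, 24, 373]);
translate([0, 267, 24]) cube([435, 24, 373]);
translate([0, 24, 24]) cube([24, 243, 373]);
translate([411, 24, 24]) cube([24, 243, 373]);


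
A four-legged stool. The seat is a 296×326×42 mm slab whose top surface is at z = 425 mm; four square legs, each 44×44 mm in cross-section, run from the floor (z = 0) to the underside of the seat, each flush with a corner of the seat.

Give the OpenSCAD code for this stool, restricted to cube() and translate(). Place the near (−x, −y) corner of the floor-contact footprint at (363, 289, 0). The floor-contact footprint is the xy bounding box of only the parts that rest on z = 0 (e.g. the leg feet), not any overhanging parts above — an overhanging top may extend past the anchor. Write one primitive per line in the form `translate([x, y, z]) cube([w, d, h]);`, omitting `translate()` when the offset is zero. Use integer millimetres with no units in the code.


translate([363, 289, 383]) cube([296, 326, 42]);
translate([363, 289, 0]) cube([44, 44, 383]);
translate([615, 289, 0]) cube([44, 44, 383]);
translate([363, 571, 0]) cube([44, 44, 383]);
translate([615, 571, 0]) cube([44, 44, 383]);


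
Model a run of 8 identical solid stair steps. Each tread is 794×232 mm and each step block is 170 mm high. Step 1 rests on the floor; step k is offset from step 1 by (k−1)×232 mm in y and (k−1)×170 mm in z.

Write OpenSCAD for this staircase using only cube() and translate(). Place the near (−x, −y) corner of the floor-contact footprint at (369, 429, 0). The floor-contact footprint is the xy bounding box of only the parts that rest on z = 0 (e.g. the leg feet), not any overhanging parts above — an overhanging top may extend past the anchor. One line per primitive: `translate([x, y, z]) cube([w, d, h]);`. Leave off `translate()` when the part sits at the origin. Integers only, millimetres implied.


translate([369, 429, 0]) cube([794, 232, 170]);
translate([369, 661, 170]) cube([794, 232, 170]);
translate([369, 893, 340]) cube([794, 232, 170]);
translate([369, 1125, 510]) cube([794, 232, 170]);
translate([369, 1357, 680]) cube([794, 232, 170]);
translate([369, 1589, 850]) cube([794, 232, 170]);
translate([369, 1821, 1020]) cube([794, 232, 170]);
translate([369, 2053, 1190]) cube([794, 232, 170]);


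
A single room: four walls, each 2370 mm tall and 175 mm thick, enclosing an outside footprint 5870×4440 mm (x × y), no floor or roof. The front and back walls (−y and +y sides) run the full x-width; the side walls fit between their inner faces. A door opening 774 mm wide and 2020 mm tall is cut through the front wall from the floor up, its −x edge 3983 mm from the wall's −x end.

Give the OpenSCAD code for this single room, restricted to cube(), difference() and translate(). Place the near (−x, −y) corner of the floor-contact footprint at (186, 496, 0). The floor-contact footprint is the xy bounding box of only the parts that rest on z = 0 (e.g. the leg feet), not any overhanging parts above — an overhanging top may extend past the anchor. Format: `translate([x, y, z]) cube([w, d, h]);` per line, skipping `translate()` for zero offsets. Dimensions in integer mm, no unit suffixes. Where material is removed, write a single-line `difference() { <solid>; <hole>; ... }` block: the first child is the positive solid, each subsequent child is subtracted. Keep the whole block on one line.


difference() { translate([186, 496, 0]) cube([5870, 175, 2370]); translate([4169, 496, 0]) cube([774, 175, 2020]); }
translate([186, 4761, 0]) cube([5870, 175, 2370]);
translate([186, 671, 0]) cube([175, 4090, 2370]);
translate([5881, 671, 0]) cube([175, 4090, 2370]);
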